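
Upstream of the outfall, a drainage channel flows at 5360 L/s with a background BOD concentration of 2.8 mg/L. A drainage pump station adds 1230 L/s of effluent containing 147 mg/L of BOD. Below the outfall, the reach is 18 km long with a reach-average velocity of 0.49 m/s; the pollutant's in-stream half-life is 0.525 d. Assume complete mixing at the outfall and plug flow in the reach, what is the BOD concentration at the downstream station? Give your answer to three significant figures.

Mixed concentration C = ΣQC/ΣQ = (5360·2.800 + 1230·147.0) / 6590 = 195800/6590 = 29.71 mg/L.
Travel time t = 18·1000 / 0.49 = 36730 s = 10.20 h.
Half-life 0.525 d → k = ln 2 / 0.525 = 1.320 d⁻¹.
After decay, C = 29.71 × e^(−kt) = 29.71 × 0.5704 = 16.95 mg/L.

17.0 mg/L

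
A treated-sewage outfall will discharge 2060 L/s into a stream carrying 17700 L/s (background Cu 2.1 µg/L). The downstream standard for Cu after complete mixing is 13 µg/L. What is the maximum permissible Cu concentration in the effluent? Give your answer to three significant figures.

At the limit, (Qr·Cr + Qe·Cₑ)/(Qr + Qe) = 13:
Cₑ = (19760·13 − 17700·2.100) / 2060 = 106.7 µg/L.

107 µg/L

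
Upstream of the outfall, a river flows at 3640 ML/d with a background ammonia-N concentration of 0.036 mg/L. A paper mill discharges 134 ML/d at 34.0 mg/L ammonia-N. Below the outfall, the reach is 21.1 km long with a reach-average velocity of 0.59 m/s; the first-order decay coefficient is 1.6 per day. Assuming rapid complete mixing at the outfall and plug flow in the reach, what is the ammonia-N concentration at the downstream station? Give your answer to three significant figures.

After mixing, C = (3640·0.03600 + 134.0·34.00) / 3774 = 4687/3774 = 1.242 mg/L.
Travel time t = 21.1·1000 / 0.59 = 35760 s = 9.934 h.
Decay over the reach: 1.242·exp(−kt) = 1.242·0.5157 = 0.6404 mg/L.

0.640 mg/L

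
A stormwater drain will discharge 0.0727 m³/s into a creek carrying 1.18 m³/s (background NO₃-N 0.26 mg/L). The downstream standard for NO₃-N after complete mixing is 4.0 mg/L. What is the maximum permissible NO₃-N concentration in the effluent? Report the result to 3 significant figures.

At the limit, (Qr·Cr + Qe·Cₑ)/(Qr + Qe) = 4.0:
Cₑ = (1.253·4.0 − 1.180·0.2600) / 0.07270 = 64.70 mg/L.

64.7 mg/L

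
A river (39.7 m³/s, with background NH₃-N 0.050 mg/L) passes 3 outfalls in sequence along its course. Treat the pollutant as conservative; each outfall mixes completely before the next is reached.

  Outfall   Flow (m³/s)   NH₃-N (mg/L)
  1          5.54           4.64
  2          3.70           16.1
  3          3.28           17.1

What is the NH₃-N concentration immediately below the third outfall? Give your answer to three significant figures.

2.75 mg/L

Outfall 1: combined Q = 45.24 m³/s; C = (39.70·0.05000 + 5.540·4.640)/45.24 = 0.6121 mg/L.
Outfall 2: combined Q = 48.94 m³/s; C = (45.24·0.6121 + 3.700·16.10)/48.94 = 1.783 mg/L.
Outfall 3: combined Q = 52.22 m³/s; C = (48.94·1.783 + 3.280·17.10)/52.22 = 2.745 mg/L.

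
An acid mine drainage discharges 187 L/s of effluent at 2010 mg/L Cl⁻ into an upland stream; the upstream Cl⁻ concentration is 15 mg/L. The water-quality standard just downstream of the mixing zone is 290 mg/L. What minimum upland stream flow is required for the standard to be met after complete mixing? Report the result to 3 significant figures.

1170 L/s

Set C_mix = 290: (Q·15.00 + 187.0·2010) / (Q + 187.0) = 290
→ Q = 187.0·(2010 − 290)/(290 − 15.00) = 1170 L/s.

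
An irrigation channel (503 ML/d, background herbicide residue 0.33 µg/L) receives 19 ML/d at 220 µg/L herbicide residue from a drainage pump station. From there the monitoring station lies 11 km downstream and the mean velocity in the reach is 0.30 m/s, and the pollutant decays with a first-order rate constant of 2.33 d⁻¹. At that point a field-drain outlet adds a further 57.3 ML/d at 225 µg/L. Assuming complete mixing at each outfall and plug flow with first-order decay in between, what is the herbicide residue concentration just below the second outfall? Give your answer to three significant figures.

25.0 µg/L

Flow-weighted average: C = (503.0·0.3300 + 19.00·220.0) / 522.0 = 4346/522.0 = 8.326 µg/L; combined flow 522.0 ML/d.
Travel time t = 11·1000 / 0.30 = 36670 s = 10.19 h.
Decay over the reach: 8.326·exp(−kt) = 8.326·0.3720 = 3.097 µg/L.
At the second outfall, C = (522.0·3.097 + 57.30·225.0) / (522.0 + 57.30) = 25.05 µg/L.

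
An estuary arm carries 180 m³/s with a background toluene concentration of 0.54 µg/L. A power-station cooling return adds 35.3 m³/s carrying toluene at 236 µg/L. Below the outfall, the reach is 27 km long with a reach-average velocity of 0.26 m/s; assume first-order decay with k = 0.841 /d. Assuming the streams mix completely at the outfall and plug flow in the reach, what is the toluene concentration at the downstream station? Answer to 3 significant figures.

14.2 µg/L

Flow-weighted average: C = (180.0·0.5400 + 35.30·236.0) / 215.3 = 8428/215.3 = 39.15 µg/L.
Travel time t = 27·1000 / 0.26 = 103800 s = 28.85 h.
Applying C = C₀e^(−kt): 39.15 × 0.3639 = 14.25 µg/L.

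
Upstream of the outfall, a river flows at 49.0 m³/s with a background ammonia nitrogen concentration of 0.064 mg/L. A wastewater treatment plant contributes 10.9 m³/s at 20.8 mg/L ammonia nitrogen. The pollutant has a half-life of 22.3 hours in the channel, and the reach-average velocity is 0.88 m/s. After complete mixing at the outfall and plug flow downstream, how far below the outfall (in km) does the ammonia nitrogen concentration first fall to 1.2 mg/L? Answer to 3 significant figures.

Conservation of mass: C = (49.00·0.06400 + 10.90·20.80) / 59.90 = 229.9/59.90 = 3.837 mg/L.
Half-life 22.3 h → k = ln 2 / 22.3 = 0.03108 h⁻¹ = 0.7460 d⁻¹.
Set 3.837·exp(−k·t) = 1.2 → t = ln(3.837/1.2)/k = 134600 s = 37.40 h.
Distance = v·t = 0.88·134600 = 118500 m = 118.5 km.

118 km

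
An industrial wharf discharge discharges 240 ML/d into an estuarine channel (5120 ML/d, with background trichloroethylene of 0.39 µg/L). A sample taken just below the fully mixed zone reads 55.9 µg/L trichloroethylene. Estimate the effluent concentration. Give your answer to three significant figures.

Mass balance: 5120·0.3900 + 240.0·Cₑ = 5360·55.90
→ Cₑ = (5360·55.90 − 5120·0.3900) / 240.0 = 1240 µg/L.

1240 µg/L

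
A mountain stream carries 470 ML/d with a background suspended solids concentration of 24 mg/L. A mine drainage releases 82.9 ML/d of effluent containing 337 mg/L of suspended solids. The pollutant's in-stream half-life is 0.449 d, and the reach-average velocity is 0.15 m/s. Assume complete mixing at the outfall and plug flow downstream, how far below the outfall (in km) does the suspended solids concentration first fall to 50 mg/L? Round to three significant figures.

Mixed concentration C = ΣQC/ΣQ = (470.0·24.00 + 82.90·337.0) / 552.9 = 39220/552.9 = 70.93 mg/L.
Half-life 0.449 d → k = ln 2 / 0.449 = 1.544 d⁻¹.
Set 70.93·exp(−k·t) = 50 → t = ln(70.93/50)/k = 19570 s = 5.436 h.
Distance = v·t = 0.15·19570 = 2936 m = 2.936 km.

2.94 km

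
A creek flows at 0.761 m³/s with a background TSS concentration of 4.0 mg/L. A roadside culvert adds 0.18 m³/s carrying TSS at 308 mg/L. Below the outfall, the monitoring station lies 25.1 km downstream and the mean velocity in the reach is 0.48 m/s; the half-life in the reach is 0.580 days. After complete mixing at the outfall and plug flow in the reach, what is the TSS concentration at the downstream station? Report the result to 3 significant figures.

30.2 mg/L

Conservation of mass: C = (0.7610·4.000 + 0.1800·308.0) / 0.9410 = 58.48/0.9410 = 62.15 mg/L.
Travel time t = 25.1·1000 / 0.48 = 52290 s = 14.53 h.
Half-life 0.580 d → k = ln 2 / 0.580 = 1.195 d⁻¹.
First-order decay: C = 62.15·exp(−k·t) = 62.15·0.4852 = 30.15 mg/L.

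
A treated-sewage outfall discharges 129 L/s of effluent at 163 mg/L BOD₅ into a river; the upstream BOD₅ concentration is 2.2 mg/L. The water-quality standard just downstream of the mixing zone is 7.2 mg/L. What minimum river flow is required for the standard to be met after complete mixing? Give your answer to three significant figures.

4020 L/s

Set C_mix = 7.2: (Q·2.200 + 129.0·163.0) / (Q + 129.0) = 7.2
→ Q = 129.0·(163.0 − 7.2)/(7.2 − 2.200) = 4020 L/s.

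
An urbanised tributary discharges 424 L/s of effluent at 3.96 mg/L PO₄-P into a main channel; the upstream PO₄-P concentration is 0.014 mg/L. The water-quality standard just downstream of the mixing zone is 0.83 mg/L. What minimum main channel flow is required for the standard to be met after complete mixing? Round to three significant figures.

Set C_mix = 0.83: (Q·0.01400 + 424.0·3.960) / (Q + 424.0) = 0.83
→ Q = 424.0·(3.960 − 0.83)/(0.83 − 0.01400) = 1626 L/s.

1630 L/s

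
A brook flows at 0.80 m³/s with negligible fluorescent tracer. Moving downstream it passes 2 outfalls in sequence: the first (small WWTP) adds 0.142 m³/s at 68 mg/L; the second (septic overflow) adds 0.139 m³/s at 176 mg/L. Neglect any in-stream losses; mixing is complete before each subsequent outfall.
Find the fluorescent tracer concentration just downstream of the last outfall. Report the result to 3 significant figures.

After outfall 1: Q = 0.8000 + 0.1420 = 0.9420 m³/s; C = (0.8000·0 + 0.1420·68.00)/0.9420 = 10.25 mg/L.
After outfall 2: Q = 0.9420 + 0.1390 = 1.081 m³/s; C = (0.9420·10.25 + 0.1390·176.0)/1.081 = 31.56 mg/L.

31.6 mg/L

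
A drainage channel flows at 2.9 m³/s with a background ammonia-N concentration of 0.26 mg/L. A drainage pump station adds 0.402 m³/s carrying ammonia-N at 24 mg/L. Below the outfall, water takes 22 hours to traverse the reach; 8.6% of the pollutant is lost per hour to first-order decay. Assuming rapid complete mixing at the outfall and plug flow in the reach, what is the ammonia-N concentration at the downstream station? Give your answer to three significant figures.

Flow-weighted average: C = (2.900·0.2600 + 0.4020·24.00) / 3.302 = 10.40/3.302 = 3.150 mg/L.
8.6%/h lost → k = −ln(1 − 0.086) = 0.08992 h⁻¹.
Applying C = C₀e^(−kt): 3.150 × 0.1383 = 0.4357 mg/L.

0.436 mg/L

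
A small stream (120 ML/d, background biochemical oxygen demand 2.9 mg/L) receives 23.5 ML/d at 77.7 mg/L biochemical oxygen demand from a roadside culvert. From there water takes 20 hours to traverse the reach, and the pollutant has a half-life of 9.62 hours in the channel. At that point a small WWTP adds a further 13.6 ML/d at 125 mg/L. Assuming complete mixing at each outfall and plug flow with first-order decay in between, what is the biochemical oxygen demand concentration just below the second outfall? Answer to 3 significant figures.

Mixed concentration C = ΣQC/ΣQ = (120.0·2.900 + 23.50·77.70) / 143.5 = 2174/143.5 = 15.15 mg/L; combined flow 143.5 ML/d.
Half-life 9.62 h → k = ln 2 / 9.62 = 0.07205 h⁻¹ = 1.729 d⁻¹.
Decay over the reach: 15.15·exp(−kt) = 15.15·0.2367 = 3.586 mg/L.
At the second outfall, C = (143.5·3.586 + 13.60·125.0) / (143.5 + 13.60) = 14.10 mg/L.

14.1 mg/L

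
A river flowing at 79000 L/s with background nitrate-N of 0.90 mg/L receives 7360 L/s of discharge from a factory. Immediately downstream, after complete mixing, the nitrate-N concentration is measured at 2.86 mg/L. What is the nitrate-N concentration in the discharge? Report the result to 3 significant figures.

Mass balance: 79000·0.9000 + 7360·Cₑ = 86360·2.860
→ Cₑ = (86360·2.860 − 79000·0.9000) / 7360 = 23.90 mg/L.

23.9 mg/L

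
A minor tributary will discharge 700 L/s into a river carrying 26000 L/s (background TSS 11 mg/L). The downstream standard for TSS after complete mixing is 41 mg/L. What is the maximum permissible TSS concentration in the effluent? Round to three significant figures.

At the limit, (Qr·Cr + Qe·Cₑ)/(Qr + Qe) = 41:
Cₑ = (26700·41 − 26000·11.00) / 700.0 = 1155 mg/L.

1160 mg/L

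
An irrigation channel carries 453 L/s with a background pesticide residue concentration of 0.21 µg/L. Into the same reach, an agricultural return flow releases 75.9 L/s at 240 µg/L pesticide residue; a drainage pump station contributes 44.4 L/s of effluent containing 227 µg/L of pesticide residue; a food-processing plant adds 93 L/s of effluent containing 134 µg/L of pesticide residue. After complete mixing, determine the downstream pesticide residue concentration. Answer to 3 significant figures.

Flow-weighted average: C = (453.0·0.2100 + 75.90·240.0 + 44.40·227.0 + 93.00·134.0) / 666.3 = 40850/666.3 = 61.31 µg/L.

61.3 µg/L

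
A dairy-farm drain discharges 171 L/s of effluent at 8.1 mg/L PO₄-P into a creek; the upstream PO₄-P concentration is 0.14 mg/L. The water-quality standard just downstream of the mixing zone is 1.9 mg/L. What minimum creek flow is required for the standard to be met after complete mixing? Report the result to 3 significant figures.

Set C_mix = 1.9: (Q·0.1400 + 171.0·8.100) / (Q + 171.0) = 1.9
→ Q = 171.0·(8.100 − 1.9)/(1.9 − 0.1400) = 602.4 L/s.

602 L/s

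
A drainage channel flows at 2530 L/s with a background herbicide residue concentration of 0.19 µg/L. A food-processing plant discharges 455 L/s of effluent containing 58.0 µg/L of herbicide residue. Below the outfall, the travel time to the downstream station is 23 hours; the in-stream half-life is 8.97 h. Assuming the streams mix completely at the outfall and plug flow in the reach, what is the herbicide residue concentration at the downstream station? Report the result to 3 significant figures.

Conservation of mass: C = (2530·0.1900 + 455.0·58.00) / 2985 = 26870/2985 = 9.002 µg/L.
Half-life 8.97 h → k = ln 2 / 8.97 = 0.07727 h⁻¹ = 1.855 d⁻¹.
Applying C = C₀e^(−kt): 9.002 × 0.1691 = 1.522 µg/L.

1.52 µg/L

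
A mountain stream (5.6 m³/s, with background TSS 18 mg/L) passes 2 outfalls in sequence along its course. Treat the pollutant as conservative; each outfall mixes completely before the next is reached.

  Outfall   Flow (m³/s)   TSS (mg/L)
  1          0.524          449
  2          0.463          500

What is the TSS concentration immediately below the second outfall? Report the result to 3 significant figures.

Below outfall 1: Q → 6.124 m³/s, C = (5.600·18.00 + 0.5240·449.0)/6.124 = 54.88 mg/L.
Below outfall 2: Q → 6.587 m³/s, C = (6.124·54.88 + 0.4630·500.0)/6.587 = 86.17 mg/L.

86.2 mg/L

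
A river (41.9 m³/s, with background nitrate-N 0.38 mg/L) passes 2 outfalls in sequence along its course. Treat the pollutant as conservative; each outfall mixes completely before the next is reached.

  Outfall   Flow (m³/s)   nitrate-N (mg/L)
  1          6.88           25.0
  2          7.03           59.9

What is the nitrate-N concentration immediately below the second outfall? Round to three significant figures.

Outfall 1: combined Q = 48.78 m³/s; C = (41.90·0.3800 + 6.880·25.00)/48.78 = 3.852 mg/L.
Outfall 2: combined Q = 55.81 m³/s; C = (48.78·3.852 + 7.030·59.90)/55.81 = 10.91 mg/L.

10.9 mg/L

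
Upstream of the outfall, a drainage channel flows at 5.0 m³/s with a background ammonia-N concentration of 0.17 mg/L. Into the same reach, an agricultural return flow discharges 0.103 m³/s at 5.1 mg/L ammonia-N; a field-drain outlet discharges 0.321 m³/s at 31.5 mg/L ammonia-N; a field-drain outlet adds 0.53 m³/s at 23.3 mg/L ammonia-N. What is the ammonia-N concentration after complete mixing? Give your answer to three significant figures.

Flow-weighted average: C = (5.000·0.1700 + 0.1030·5.100 + 0.3210·31.50 + 0.5300·23.30) / 5.954 = 23.84/5.954 = 4.003 mg/L.

4.00 mg/L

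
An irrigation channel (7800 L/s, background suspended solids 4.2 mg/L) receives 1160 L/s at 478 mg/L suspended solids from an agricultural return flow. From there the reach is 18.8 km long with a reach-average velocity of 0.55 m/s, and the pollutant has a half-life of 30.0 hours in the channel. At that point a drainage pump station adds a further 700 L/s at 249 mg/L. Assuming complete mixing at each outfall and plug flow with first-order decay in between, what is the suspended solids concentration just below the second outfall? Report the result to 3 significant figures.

Mixed concentration C = ΣQC/ΣQ = (7800·4.200 + 1160·478.0) / 8960 = 587200/8960 = 65.54 mg/L; combined flow 8960 L/s.
Travel time t = 18.8·1000 / 0.55 = 34180 s = 9.495 h.
Half-life 30.0 h → k = ln 2 / 30.0 = 0.02310 h⁻¹ = 0.5545 d⁻¹.
After decay, C = 65.54 × e^(−kt) = 65.54 × 0.8030 = 52.63 mg/L.
At the second outfall, C = (8960·52.63 + 700.0·249.0) / (8960 + 700.0) = 66.86 mg/L.

66.9 mg/L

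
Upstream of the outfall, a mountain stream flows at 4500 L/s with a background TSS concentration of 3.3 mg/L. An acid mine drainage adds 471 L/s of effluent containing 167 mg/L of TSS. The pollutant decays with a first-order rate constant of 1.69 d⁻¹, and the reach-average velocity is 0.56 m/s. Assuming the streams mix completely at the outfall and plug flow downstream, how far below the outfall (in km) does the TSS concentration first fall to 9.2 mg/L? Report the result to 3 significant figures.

Flow-weighted average: C = (4500·3.300 + 471.0·167.0) / 4971 = 93510/4971 = 18.81 mg/L.
Set 18.81·exp(−k·t) = 9.2 → t = ln(18.81/9.2)/k = 36560 s = 10.16 h.
Distance = v·t = 0.56·36560 = 20480 m = 20.48 km.

20.5 km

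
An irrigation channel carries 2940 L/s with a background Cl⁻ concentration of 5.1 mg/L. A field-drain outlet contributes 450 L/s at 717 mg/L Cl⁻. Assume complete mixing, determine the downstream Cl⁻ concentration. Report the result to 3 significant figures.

Conservation of mass: C = (2940·5.100 + 450.0·717.0) / 3390 = 337600/3390 = 99.60 mg/L.

99.6 mg/L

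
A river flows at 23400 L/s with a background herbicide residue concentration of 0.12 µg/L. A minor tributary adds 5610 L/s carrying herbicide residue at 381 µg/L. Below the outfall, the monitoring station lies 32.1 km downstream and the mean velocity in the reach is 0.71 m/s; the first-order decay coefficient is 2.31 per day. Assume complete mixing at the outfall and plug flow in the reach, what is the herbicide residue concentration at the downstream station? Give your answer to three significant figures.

22.0 µg/L

Flow-weighted average: C = (23400·0.1200 + 5610·381.0) / 29010 = 2140000/29010 = 73.78 µg/L.
Travel time t = 32.1·1000 / 0.71 = 45210 s = 12.56 h.
First-order decay: C = 73.78·exp(−k·t) = 73.78·0.2986 = 22.03 µg/L.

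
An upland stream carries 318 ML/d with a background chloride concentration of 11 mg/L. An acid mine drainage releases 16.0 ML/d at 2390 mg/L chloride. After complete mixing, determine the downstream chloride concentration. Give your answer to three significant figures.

125 mg/L

Conservation of mass: C = (318.0·11.00 + 16.00·2390) / 334.0 = 41740/334.0 = 125.0 mg/L.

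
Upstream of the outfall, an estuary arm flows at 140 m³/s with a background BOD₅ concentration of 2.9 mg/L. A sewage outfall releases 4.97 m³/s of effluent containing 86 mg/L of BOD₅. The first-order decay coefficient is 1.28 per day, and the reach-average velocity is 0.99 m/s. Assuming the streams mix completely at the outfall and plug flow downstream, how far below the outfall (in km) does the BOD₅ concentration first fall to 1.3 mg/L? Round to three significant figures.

Conservation of mass: C = (140.0·2.900 + 4.970·86.00) / 145.0 = 833.4/145.0 = 5.749 mg/L.
Set 5.749·exp(−k·t) = 1.3 → t = ln(5.749/1.3)/k = 100300 s = 27.87 h.
Distance = v·t = 0.99·100300 = 99350 m = 99.35 km.

99.3 km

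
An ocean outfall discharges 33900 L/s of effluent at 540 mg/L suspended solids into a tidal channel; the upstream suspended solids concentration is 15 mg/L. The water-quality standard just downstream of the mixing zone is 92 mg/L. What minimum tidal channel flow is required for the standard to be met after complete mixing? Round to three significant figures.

Set C_mix = 92: (Q·15.00 + 33900·540.0) / (Q + 33900) = 92
→ Q = 33900·(540.0 − 92)/(92 − 15.00) = 197200 L/s.

197000 L/s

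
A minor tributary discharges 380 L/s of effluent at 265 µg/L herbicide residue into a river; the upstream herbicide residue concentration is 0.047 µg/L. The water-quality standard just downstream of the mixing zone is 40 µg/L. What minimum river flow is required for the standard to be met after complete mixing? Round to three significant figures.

2140 L/s

Set C_mix = 40: (Q·0.04700 + 380.0·265.0) / (Q + 380.0) = 40
→ Q = 380.0·(265.0 − 40)/(40 − 0.04700) = 2140 L/s.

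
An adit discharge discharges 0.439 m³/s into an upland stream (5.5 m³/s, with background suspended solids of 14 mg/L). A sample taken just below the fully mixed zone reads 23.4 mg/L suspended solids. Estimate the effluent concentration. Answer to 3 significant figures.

141 mg/L

Mass balance: 5.500·14.00 + 0.4390·Cₑ = 5.939·23.40
→ Cₑ = (5.939·23.40 − 5.500·14.00) / 0.4390 = 141.2 mg/L.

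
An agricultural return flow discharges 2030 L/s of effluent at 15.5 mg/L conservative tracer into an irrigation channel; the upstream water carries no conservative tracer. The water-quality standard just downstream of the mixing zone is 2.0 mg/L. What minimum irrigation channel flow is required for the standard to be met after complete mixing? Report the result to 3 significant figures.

13700 L/s

Set C_mix = 2.0: (Q·0 + 2030·15.50) / (Q + 2030) = 2.0
→ Q = 2030·(15.50 − 2.0)/(2.0 − 0) = 13700 L/s.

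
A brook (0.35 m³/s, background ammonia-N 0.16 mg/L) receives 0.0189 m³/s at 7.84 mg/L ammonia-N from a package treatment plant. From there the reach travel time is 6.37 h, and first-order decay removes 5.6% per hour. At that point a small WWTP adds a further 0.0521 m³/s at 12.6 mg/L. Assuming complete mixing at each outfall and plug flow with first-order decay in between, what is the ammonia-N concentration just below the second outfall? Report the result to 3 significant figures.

1.90 mg/L

Mixed concentration C = ΣQC/ΣQ = (0.3500·0.1600 + 0.01890·7.840) / 0.3689 = 0.2042/0.3689 = 0.5535 mg/L; combined flow 0.3689 m³/s.
5.6%/h lost → k = −ln(1 − 0.056) = 0.05763 h⁻¹.
Decay over the reach: 0.5535·exp(−kt) = 0.5535·0.6927 = 0.3834 mg/L.
Second outfall: C = (0.3689·0.3834 + 0.05210·12.60)/0.4210 = 1.895 mg/L.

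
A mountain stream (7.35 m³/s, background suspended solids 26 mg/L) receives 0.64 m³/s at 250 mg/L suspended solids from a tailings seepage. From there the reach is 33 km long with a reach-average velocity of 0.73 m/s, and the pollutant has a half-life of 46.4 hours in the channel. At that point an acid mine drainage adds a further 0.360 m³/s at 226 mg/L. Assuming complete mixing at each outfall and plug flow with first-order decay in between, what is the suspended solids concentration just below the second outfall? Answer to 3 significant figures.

Mass balance: C = (7.350·26.00 + 0.6400·250.0) / 7.990 = 351.1/7.990 = 43.94 mg/L; combined flow 7.990 m³/s.
Travel time t = 33·1000 / 0.73 = 45210 s = 12.56 h.
Half-life 46.4 h → k = ln 2 / 46.4 = 0.01494 h⁻¹ = 0.3585 d⁻¹.
First-order decay: C = 43.94·exp(−k·t) = 43.94·0.8290 = 36.43 mg/L.
At the second outfall, C = (7.990·36.43 + 0.3600·226.0) / (7.990 + 0.3600) = 44.60 mg/L.

44.6 mg/L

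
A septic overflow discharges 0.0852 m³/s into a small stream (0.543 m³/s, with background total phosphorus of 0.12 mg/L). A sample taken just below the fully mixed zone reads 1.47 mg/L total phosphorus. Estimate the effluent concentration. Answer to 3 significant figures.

Mass balance: 0.5430·0.1200 + 0.08520·Cₑ = 0.6282·1.470
→ Cₑ = (0.6282·1.470 − 0.5430·0.1200) / 0.08520 = 10.07 mg/L.

10.1 mg/L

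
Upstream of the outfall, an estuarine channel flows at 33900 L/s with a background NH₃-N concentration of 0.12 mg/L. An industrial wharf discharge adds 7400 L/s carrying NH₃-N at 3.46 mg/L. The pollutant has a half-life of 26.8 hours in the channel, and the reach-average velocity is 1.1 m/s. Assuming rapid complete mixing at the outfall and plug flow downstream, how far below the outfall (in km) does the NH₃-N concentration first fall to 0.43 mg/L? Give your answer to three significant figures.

78.6 km

After mixing, C = (33900·0.1200 + 7400·3.460) / 41300 = 29670/41300 = 0.7185 mg/L.
Half-life 26.8 h → k = ln 2 / 26.8 = 0.02586 h⁻¹ = 0.6207 d⁻¹.
Set 0.7185·exp(−k·t) = 0.43 → t = ln(0.7185/0.43)/k = 71450 s = 19.85 h.
Distance = v·t = 1.1·71450 = 78590 m = 78.59 km.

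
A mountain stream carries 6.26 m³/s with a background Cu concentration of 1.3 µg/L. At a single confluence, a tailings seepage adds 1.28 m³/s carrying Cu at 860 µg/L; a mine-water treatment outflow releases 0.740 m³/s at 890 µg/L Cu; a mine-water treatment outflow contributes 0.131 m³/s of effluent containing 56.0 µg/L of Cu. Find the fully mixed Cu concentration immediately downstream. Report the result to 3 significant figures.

211 µg/L

After mixing, C = (6.260·1.300 + 1.280·860.0 + 0.7400·890.0 + 0.1310·56.00) / 8.411 = 1775/8.411 = 211.0 µg/L.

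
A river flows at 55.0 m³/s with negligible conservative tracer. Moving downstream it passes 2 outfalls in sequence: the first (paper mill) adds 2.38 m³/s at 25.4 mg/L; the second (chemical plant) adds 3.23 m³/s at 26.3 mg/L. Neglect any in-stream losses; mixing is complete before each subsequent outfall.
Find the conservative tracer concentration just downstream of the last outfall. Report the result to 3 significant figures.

Below outfall 1: Q → 57.38 m³/s, C = (55.00·0 + 2.380·25.40)/57.38 = 1.054 mg/L.
Below outfall 2: Q → 60.61 m³/s, C = (57.38·1.054 + 3.230·26.30)/60.61 = 2.399 mg/L.

2.40 mg/L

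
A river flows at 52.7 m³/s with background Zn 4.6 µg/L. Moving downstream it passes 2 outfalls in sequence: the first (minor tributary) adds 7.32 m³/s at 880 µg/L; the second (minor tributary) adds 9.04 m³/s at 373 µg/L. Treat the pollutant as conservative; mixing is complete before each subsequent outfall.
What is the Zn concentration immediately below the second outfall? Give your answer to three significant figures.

146 µg/L

Below outfall 1: Q → 60.02 m³/s, C = (52.70·4.600 + 7.320·880.0)/60.02 = 111.4 µg/L.
Below outfall 2: Q → 69.06 m³/s, C = (60.02·111.4 + 9.040·373.0)/69.06 = 145.6 µg/L.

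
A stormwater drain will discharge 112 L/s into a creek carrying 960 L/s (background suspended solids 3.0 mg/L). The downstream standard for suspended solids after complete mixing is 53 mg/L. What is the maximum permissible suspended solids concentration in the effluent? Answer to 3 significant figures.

482 mg/L

At the limit, (Qr·Cr + Qe·Cₑ)/(Qr + Qe) = 53:
Cₑ = (1072·53 − 960.0·3.000) / 112.0 = 481.6 mg/L.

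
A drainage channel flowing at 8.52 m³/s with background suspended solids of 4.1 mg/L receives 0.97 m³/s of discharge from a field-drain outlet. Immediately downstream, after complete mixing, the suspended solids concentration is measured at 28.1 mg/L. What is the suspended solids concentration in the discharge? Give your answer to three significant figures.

239 mg/L

Mass balance: 8.520·4.100 + 0.9700·Cₑ = 9.490·28.10
→ Cₑ = (9.490·28.10 − 8.520·4.100) / 0.9700 = 238.9 mg/L.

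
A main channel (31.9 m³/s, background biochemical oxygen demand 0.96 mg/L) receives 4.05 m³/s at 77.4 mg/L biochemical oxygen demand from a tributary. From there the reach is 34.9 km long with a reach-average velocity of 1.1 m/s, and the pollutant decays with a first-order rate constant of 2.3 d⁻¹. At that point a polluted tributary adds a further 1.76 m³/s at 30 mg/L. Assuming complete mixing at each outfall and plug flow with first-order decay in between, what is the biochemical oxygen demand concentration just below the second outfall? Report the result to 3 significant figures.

5.32 mg/L

After mixing, C = (31.90·0.9600 + 4.050·77.40) / 35.95 = 344.1/35.95 = 9.571 mg/L; combined flow 35.95 m³/s.
Travel time t = 34.9·1000 / 1.1 = 31730 s = 8.813 h.
Decay over the reach: 9.571·exp(−kt) = 9.571·0.4297 = 4.113 mg/L.
Second outfall: C = (35.95·4.113 + 1.760·30.00)/37.71 = 5.321 mg/L.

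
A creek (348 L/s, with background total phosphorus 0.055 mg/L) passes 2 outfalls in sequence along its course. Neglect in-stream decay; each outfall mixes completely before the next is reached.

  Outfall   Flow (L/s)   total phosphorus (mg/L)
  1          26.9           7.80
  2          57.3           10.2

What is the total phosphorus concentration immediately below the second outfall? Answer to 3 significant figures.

Outfall 1: combined Q = 374.9 L/s; C = (348.0·0.05500 + 26.90·7.800)/374.9 = 0.6107 mg/L.
Outfall 2: combined Q = 432.2 L/s; C = (374.9·0.6107 + 57.30·10.20)/432.2 = 1.882 mg/L.

1.88 mg/L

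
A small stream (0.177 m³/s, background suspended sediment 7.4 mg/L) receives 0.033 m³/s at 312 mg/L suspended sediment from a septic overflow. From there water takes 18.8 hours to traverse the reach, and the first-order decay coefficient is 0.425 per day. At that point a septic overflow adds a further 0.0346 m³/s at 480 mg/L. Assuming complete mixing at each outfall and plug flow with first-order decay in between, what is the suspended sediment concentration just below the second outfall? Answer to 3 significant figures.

Conservation of mass: C = (0.1770·7.400 + 0.03300·312.0) / 0.2100 = 11.61/0.2100 = 55.27 mg/L; combined flow 0.2100 m³/s.
Decay over the reach: 55.27·exp(−kt) = 55.27·0.7168 = 39.62 mg/L.
At the second outfall, C = (0.2100·39.62 + 0.03460·480.0) / (0.2100 + 0.03460) = 101.9 mg/L.

102 mg/L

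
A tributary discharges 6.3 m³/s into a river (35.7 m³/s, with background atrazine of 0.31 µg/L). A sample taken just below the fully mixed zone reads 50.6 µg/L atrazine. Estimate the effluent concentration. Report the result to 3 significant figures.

336 µg/L

Mass balance: 35.70·0.3100 + 6.300·Cₑ = 42.00·50.60
→ Cₑ = (42.00·50.60 − 35.70·0.3100) / 6.300 = 335.6 µg/L.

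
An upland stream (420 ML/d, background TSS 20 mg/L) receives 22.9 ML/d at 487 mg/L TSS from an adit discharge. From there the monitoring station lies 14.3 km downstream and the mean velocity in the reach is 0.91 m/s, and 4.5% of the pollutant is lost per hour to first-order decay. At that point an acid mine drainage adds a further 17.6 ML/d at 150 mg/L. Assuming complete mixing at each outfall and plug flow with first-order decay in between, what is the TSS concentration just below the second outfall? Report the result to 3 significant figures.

Mass balance: C = (420.0·20.00 + 22.90·487.0) / 442.9 = 19550/442.9 = 44.15 mg/L; combined flow 442.9 ML/d.
Travel time t = 14.3·1000 / 0.91 = 15710 s = 4.365 h.
4.5%/h lost → k = −ln(1 − 0.045) = 0.04604 h⁻¹.
Decay over the reach: 44.15·exp(−kt) = 44.15·0.8179 = 36.11 mg/L.
At the second outfall, C = (442.9·36.11 + 17.60·150.0) / (442.9 + 17.60) = 40.46 mg/L.

40.5 mg/L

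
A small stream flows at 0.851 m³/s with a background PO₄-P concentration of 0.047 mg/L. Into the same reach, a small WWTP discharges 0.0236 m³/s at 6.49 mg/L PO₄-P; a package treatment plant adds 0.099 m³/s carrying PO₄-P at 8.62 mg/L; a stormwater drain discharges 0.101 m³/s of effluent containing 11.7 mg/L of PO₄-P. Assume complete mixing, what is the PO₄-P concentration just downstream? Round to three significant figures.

2.07 mg/L

Conservation of mass: C = (0.8510·0.04700 + 0.02360·6.490 + 0.09900·8.620 + 0.1010·11.70) / 1.075 = 2.228/1.075 = 2.074 mg/L.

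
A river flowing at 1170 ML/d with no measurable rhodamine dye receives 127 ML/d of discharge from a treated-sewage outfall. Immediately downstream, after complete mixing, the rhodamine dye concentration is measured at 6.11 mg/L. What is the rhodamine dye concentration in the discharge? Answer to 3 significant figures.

62.4 mg/L

Mass balance: 1170·0 + 127.0·Cₑ = 1297·6.110
→ Cₑ = (1297·6.110 − 1170·0) / 127.0 = 62.40 mg/L.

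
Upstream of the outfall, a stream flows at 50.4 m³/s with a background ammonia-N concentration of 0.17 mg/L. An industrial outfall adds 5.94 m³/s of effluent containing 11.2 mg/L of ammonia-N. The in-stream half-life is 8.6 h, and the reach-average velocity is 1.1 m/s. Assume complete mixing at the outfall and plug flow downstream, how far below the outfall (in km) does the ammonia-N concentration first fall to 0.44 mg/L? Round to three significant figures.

54.5 km

Mass balance: C = (50.40·0.1700 + 5.940·11.20) / 56.34 = 75.10/56.34 = 1.333 mg/L.
Half-life 8.6 h → k = ln 2 / 8.6 = 0.08060 h⁻¹ = 1.934 d⁻¹.
Set 1.333·exp(−k·t) = 0.44 → t = ln(1.333/0.44)/k = 49510 s = 13.75 h.
Distance = v·t = 1.1·49510 = 54460 m = 54.46 km.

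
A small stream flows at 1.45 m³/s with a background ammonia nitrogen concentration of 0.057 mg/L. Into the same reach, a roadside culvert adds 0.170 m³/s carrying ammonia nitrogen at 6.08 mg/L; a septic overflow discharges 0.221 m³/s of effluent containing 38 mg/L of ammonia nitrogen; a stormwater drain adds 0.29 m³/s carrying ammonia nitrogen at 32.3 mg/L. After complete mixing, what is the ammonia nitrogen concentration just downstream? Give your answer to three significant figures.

8.86 mg/L

Mass balance: C = (1.450·0.05700 + 0.1700·6.080 + 0.2210·38.00 + 0.2900·32.30) / 2.131 = 18.88/2.131 = 8.860 mg/L.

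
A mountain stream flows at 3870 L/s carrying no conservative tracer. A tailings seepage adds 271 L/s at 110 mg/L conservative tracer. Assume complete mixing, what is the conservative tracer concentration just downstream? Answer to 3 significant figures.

After mixing, C = (3870·0 + 271.0·110.0) / 4141 = 29810/4141 = 7.199 mg/L.

7.20 mg/L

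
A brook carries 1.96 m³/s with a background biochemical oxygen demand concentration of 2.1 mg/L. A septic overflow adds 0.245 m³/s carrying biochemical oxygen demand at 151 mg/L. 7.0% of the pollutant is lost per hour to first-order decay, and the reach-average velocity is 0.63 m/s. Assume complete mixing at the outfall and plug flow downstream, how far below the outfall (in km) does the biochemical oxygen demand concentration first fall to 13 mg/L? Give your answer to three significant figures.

11.3 km

Mass balance: C = (1.960·2.100 + 0.2450·151.0) / 2.205 = 41.11/2.205 = 18.64 mg/L.
7.0%/h lost → k = −ln(1 − 0.07) = 0.07257 h⁻¹.
Set 18.64·exp(−k·t) = 13 → t = ln(18.64/13)/k = 17890 s = 4.969 h.
Distance = v·t = 0.63·17890 = 11270 m = 11.27 km.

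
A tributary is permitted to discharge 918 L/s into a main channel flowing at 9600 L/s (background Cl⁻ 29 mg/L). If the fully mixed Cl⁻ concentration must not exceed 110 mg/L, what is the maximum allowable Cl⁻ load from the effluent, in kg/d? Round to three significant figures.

75900 kg/d

Mass balance at the limit: 9600·29.00 + 918.0·Cₑ = 10520·110 → Cₑ = 957.1 mg/L.
918.0 L/s = 0.9180 m³/s. Load = 0.9180 m³/s × 957.1 g/m³ × 86 400 s/d = 75910 kg/d.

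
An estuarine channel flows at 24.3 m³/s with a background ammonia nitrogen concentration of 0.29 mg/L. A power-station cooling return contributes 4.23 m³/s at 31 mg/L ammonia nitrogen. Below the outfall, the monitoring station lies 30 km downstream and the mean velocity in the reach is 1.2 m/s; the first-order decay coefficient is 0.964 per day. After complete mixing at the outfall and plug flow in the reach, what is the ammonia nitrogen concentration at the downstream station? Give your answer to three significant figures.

3.66 mg/L

Mass balance: C = (24.30·0.2900 + 4.230·31.00) / 28.53 = 138.2/28.53 = 4.843 mg/L.
Travel time t = 30·1000 / 1.2 = 25000 s = 6.944 h.
Applying C = C₀e^(−kt): 4.843 × 0.7566 = 3.664 mg/L.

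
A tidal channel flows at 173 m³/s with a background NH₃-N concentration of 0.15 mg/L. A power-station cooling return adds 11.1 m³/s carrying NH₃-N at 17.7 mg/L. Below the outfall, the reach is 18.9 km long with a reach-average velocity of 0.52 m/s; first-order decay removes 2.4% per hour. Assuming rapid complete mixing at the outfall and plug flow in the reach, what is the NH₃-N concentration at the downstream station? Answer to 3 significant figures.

Mixed concentration C = ΣQC/ΣQ = (173.0·0.1500 + 11.10·17.70) / 184.1 = 222.4/184.1 = 1.208 mg/L.
Travel time t = 18.9·1000 / 0.52 = 36350 s = 10.10 h.
2.4%/h lost → k = −ln(1 − 0.024) = 0.02429 h⁻¹.
Decay over the reach: 1.208·exp(−kt) = 1.208·0.7825 = 0.9454 mg/L.

0.945 mg/L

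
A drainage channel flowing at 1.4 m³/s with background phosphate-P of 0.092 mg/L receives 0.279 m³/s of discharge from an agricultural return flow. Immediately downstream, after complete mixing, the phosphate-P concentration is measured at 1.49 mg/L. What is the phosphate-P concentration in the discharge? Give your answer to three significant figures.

Mass balance: 1.400·0.09200 + 0.2790·Cₑ = 1.679·1.490
→ Cₑ = (1.679·1.490 − 1.400·0.09200) / 0.2790 = 8.505 mg/L.

8.51 mg/L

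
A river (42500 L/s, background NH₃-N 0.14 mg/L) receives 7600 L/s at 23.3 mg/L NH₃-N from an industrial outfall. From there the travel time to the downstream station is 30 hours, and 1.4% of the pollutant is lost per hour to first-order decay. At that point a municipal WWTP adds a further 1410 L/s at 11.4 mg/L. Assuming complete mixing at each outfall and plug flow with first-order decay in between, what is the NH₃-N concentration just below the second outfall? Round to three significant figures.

2.64 mg/L

After mixing, C = (42500·0.1400 + 7600·23.30) / 50100 = 183000/50100 = 3.653 mg/L; combined flow 50100 L/s.
1.4%/h lost → k = −ln(1 − 0.014) = 0.01410 h⁻¹.
After decay, C = 3.653 × e^(−kt) = 3.653 × 0.6551 = 2.393 mg/L.
Second outfall: C = (50100·2.393 + 1410·11.40)/51510 = 2.640 mg/L.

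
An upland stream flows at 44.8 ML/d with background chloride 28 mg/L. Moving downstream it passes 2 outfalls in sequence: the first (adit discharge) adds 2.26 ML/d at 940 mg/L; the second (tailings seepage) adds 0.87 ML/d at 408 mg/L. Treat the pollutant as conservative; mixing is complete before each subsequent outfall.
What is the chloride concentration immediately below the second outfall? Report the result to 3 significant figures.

Below outfall 1: Q → 47.06 ML/d, C = (44.80·28.00 + 2.260·940.0)/47.06 = 71.80 mg/L.
Below outfall 2: Q → 47.93 ML/d, C = (47.06·71.80 + 0.8700·408.0)/47.93 = 77.90 mg/L.

77.9 mg/L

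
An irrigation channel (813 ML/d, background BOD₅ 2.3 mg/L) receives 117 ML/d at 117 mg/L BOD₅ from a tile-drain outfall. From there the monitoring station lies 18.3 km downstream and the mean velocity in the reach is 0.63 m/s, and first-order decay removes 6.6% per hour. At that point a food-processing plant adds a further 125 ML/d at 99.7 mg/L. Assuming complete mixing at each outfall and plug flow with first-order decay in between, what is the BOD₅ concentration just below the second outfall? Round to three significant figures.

Conservation of mass: C = (813.0·2.300 + 117.0·117.0) / 930.0 = 15560/930.0 = 16.73 mg/L; combined flow 930.0 ML/d.
Travel time t = 18.3·1000 / 0.63 = 29050 s = 8.069 h.
6.6%/h lost → k = −ln(1 − 0.066) = 0.06828 h⁻¹.
Applying C = C₀e^(−kt): 16.73 × 0.5764 = 9.643 mg/L.
Second outfall: C = (930.0·9.643 + 125.0·99.70)/1055 = 20.31 mg/L.

20.3 mg/L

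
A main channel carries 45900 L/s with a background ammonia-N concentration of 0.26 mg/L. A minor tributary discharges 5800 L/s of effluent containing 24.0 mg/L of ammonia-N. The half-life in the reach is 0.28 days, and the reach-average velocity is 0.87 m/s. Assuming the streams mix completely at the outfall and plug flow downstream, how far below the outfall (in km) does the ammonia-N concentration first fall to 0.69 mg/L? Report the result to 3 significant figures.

Flow-weighted average: C = (45900·0.2600 + 5800·24.00) / 51700 = 151100/51700 = 2.923 mg/L.
Half-life 0.28 d → k = ln 2 / 0.28 = 2.476 d⁻¹.
Set 2.923·exp(−k·t) = 0.69 → t = ln(2.923/0.69)/k = 50390 s = 14.00 h.
Distance = v·t = 0.87·50390 = 43840 m = 43.84 km.

43.8 km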